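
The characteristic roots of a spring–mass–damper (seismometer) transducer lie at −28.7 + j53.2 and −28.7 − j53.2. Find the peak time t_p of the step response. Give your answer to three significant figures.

t_p = π/ω_d with ω_d = 53.2 (the imaginary part), so t_p = 0.0591 s.

t_p ≈ 0.0591 s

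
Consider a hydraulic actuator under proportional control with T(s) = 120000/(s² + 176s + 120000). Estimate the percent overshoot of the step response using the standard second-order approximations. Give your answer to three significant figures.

%OS ≈ 43.8%

Matching coefficients with s² + 2ζω_n s + ω_n² gives ω_n² = 120000 ⇒ ω_n = 346 rad/s, and ζ = 176/(2ω_n) = 0.254.
%OS = 100 e^{−πζ/√(1−ζ²)} with ζ = 0.254 gives 43.8%.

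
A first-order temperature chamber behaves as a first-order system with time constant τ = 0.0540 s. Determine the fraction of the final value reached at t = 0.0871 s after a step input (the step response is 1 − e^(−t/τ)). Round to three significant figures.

y(t)/y_∞ = 1 − e^(−t/τ) = 1 − e^(−0.0871/0.0540) = 1 − e^(−1.61) = 0.801.

y/y_∞ ≈ 0.801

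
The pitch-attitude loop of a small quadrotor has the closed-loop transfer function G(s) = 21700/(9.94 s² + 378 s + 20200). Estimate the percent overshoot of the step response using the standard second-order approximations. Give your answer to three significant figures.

%OS ≈ 23.2%

Dividing through by 9.94: denominator becomes s² + 38.03 s + 2032.
So ω_n = √2032 = 45.1 rad/s and ζ = 38.03/(2·45.1) = 0.422.
%OS = 100 e^{−πζ/√(1−ζ²)} with ζ = 0.422 gives 23.2%.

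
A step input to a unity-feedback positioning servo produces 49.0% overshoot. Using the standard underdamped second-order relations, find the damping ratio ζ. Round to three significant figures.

From %OS = 100·exp(−πζ/√(1−ζ²)), invert to get ζ = −ln(OS)/√(π² + ln²(OS)) with OS = 0.490.
−ln 0.490 = 0.7133, so ζ = 0.7133/√(π² + 0.5089) = 0.221.

ζ ≈ 0.221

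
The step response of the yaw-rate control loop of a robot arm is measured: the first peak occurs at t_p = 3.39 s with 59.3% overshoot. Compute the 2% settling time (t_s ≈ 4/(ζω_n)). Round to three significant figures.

The overshoot fixes ζ = −ln(OS)/√(π²+ln²(OS)) = 0.164.
t_p = π/ω_d ⇒ ω_d = 0.927 rad/s; then ω_n = ω_d/√(1−ζ²) = 0.939 rad/s.
t_s ≈ 4/(ζω_n) = 4/(0.164·0.939) = 25.9 s.

t_s ≈ 25.9 s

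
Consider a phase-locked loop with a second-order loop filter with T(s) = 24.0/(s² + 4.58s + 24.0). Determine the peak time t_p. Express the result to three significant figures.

t_p ≈ 0.725 s

ω_n = √24.0 = 4.90 rad/s; ζ = 4.58/(2·4.90) = 0.467.
The damped frequency ω_d = ω_n√(1−ζ²) = 4.33 rad/s. Then t_p = π/ω_d = 0.725 s.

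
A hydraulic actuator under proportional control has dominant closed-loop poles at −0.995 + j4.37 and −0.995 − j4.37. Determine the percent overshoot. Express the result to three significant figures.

%OS ≈ 48.9%

The poles are at −σ ± jω_d with σ = 0.995 and ω_d = 4.37, so ω_n = √(σ²+ω_d²) = 4.48 rad/s and ζ = σ/ω_n = 0.222.
Overshoot: exp(−π·0.222/√(1−0.222²)) = 0.489, i.e. 48.9%.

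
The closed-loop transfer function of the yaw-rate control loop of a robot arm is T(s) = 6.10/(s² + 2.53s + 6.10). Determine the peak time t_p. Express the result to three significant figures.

t_p ≈ 1.48 s

ω_n = √6.10 = 2.47 rad/s; ζ = 2.53/(2·2.47) = 0.512.
ω_d = ω_n√(1−ζ²) = 2.12 rad/s. Then t_p = π/ω_d = 1.48 s.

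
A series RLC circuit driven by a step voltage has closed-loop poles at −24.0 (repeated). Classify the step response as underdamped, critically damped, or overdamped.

critically damped

Since there is a repeated negative-real pole, the response is critically damped.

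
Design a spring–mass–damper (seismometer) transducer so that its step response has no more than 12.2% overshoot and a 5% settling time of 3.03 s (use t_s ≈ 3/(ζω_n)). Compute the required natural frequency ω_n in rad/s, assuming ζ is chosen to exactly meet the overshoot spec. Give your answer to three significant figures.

ω_n ≈ 1.78 rad/s

ζ = −ln(OS)/√(π² + (ln OS)²). With OS = 0.122, ln OS = −2.104 and ζ = 2.104/3.781 = 0.556.
Then ω_n = 3/(ζ t_s) = 3/(0.556 × 3.03) = 1.78 rad/s.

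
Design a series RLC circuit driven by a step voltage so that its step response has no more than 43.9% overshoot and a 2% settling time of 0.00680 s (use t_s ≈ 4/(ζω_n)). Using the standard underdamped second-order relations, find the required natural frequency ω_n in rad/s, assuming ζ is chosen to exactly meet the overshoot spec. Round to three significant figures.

Inverting the overshoot relation: ζ = |ln 0.439|/√(π² + ln²0.439) = 0.253.
Then ω_n = 4/(ζ t_s) = 4/(0.253 × 0.00680) = 2320 rad/s.

ω_n ≈ 2320 rad/s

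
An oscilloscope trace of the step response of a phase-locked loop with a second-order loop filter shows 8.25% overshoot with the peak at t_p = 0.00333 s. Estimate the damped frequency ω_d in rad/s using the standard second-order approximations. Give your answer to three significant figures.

t_p = π/ω_d, so ω_d = π/0.00333 = 943 rad/s.

ω_d ≈ 943 rad/s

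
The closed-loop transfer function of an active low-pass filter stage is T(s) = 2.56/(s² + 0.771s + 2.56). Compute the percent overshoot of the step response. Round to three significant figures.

Comparing the denominator to s² + 2ζω_n s + ω_n²: ω_n = √2.56 = 1.60 rad/s, and 2ζω_n = 0.771 so ζ = 0.771/(2·1.60) = 0.241.
%OS = 100 e^{−πζ/√(1−ζ²)} with ζ = 0.241 gives 45.8%.

%OS ≈ 45.8%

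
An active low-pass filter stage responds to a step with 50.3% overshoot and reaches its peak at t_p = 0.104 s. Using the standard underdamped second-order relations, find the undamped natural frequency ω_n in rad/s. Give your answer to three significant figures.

From the overshoot, ζ = −ln(OS)/√(π²+ln²(OS)) = 0.214.
From t_p = π/ω_d, ω_d = π/0.104 = 30.2 rad/s, so ω_n = ω_d/√(1−ζ²) = 30.9 rad/s.

ω_n ≈ 30.9 rad/s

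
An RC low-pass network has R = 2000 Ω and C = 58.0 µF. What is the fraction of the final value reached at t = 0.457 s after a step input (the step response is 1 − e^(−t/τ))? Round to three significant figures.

y/y_∞ ≈ 0.981

τ = RC = 2000 × 58.0 µF = 0.116 s.
y(t)/y_∞ = 1 − e^(−t/τ) = 1 − e^(−0.457/0.116) = 1 − e^(−3.94) = 0.981.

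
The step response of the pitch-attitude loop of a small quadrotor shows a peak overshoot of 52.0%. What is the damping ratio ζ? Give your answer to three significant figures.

From %OS = 100·exp(−πζ/√(1−ζ²)), invert to get ζ = −ln(OS)/√(π² + ln²(OS)) with OS = 0.520.
−ln 0.520 = 0.6539, so ζ = 0.6539/√(π² + 0.4276) = 0.204.

ζ ≈ 0.204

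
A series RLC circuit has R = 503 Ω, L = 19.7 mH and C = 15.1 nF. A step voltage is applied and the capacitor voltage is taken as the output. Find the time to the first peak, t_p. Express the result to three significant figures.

t_p ≈ 0.0000555 s

For a series RLC circuit (capacitor voltage as output), ω_n = 1/√(LC) = 1/√(19.7 mH · 15.1 nF) = 58000 rad/s.
ζ = (R/2)·√(C/L) = (503/2)·√(15.1 nF/19.7 mH) = 0.220.
ω_d = ω_n√(1−ζ²) = 56600 rad/s. t_p = π/ω_d = 0.0000555 s.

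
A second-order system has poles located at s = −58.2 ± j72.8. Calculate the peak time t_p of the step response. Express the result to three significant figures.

t_p ≈ 0.0432 s

t_p = π/ω_d with ω_d = 72.8 (the imaginary part), so t_p = 0.0432 s.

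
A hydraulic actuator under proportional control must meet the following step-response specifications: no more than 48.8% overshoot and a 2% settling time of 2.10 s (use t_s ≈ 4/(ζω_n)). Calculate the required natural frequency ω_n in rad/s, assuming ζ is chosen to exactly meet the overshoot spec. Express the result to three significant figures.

Inverting the overshoot relation: ζ = |ln 0.488|/√(π² + ln²0.488) = 0.223.
Then ω_n = 4/(ζ t_s) = 4/(0.223 × 2.10) = 8.56 rad/s.

ω_n ≈ 8.56 rad/s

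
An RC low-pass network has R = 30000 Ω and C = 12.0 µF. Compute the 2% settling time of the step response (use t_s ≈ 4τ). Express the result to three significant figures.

τ = RC = 30000 × 12.0 µF = 0.360 s.
t_s ≈ 4τ = 1.44 s.

t_s ≈ 1.44 s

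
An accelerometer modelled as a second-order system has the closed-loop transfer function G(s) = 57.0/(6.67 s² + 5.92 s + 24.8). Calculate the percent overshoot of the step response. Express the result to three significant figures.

Dividing through by 6.67: denominator becomes s² + 0.8876 s + 3.718.
So ω_n = √3.718 = 1.93 rad/s and ζ = 0.8876/(2·1.93) = 0.230.
%OS = 100 e^{−πζ/√(1−ζ²)} with ζ = 0.230 gives 47.6%.

%OS ≈ 47.6%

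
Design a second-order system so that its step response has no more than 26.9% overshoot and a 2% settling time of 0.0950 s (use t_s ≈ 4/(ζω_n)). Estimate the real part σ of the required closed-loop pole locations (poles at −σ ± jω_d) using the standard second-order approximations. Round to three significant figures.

The settling-time spec alone fixes σ = ζω_n = 4/t_s = 4/0.0950 = 42.1.
(Overshoot then fixes ζ = 0.386 and hence ω_d = σ·√(1−ζ²)/ζ = 101 rad/s.)

σ ≈ 42.1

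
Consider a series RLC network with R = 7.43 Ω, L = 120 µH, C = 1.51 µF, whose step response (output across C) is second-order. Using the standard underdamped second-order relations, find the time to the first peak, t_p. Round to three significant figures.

For a series RLC circuit (capacitor voltage as output), ω_n = 1/√(LC) = 1/√(120 µH · 1.51 µF) = 74300 rad/s.
ζ = (R/2)·√(C/L) = (7.43/2)·√(1.51 µF/120 µH) = 0.417.
ω_d = 74300·√(1 − 0.417²) = 67500 rad/s. t_p = π/ω_d = 0.0000465 s.

t_p ≈ 0.0000465 s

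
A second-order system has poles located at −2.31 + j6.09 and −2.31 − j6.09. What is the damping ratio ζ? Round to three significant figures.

ζ ≈ 0.355

|pole| = ω_n = √(2.31² + 6.09²) = 6.51 rad/s; ζ = cos θ = σ/ω_n = 0.355.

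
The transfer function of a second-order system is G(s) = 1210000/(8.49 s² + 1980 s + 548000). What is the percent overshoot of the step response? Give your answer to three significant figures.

Dividing through by 8.49: denominator becomes s² + 233.2 s + 64550.
So ω_n = √64550 = 254 rad/s and ζ = 233.2/(2·254) = 0.459.
Overshoot: exp(−π·0.459/√(1−0.459²)) = 0.197, i.e. 19.7%.

%OS ≈ 19.7%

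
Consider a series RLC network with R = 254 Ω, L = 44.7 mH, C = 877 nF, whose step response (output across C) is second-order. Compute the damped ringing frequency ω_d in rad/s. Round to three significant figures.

ω_d ≈ 4180 rad/s

For a series RLC circuit (capacitor voltage as output), ω_n = 1/√(LC) = 1/√(44.7 mH · 877 nF) = 5050 rad/s.
ζ = (R/2)·√(C/L) = (254/2)·√(877 nF/44.7 mH) = 0.563.
The damped frequency ω_d = ω_n√(1−ζ²) = 4180 rad/s.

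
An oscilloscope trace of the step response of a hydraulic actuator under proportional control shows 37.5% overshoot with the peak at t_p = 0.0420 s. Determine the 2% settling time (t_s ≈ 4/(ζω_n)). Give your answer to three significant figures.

t_s ≈ 0.171 s

From the overshoot, ζ = −ln(OS)/√(π²+ln²(OS)) = 0.298.
t_p = π/ω_d ⇒ ω_d = 74.8 rad/s; then ω_n = ω_d/√(1−ζ²) = 78.4 rad/s.
t_s ≈ 4/(ζω_n) = 4/(0.298·78.4) = 0.171 s.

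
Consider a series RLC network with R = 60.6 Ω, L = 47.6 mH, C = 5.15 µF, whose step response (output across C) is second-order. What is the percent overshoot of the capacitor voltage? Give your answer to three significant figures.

%OS ≈ 35.2%

For a series RLC circuit (capacitor voltage as output), ω_n = 1/√(LC) = 1/√(47.6 mH · 5.15 µF) = 2020 rad/s.
ζ = (R/2)·√(C/L) = (60.6/2)·√(5.15 µF/47.6 mH) = 0.315.
Overshoot: exp(−π·0.315/√(1−0.315²)) = 0.352, i.e. 35.2%.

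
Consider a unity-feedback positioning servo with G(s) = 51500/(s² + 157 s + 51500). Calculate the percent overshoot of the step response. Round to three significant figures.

%OS ≈ 31.4%

Comparing the denominator to s² + 2ζω_n s + ω_n²: ω_n = √51500 = 227 rad/s, and 2ζω_n = 157 so ζ = 157/(2·227) = 0.346.
Overshoot: exp(−π·0.346/√(1−0.346²)) = 0.314, i.e. 31.4%.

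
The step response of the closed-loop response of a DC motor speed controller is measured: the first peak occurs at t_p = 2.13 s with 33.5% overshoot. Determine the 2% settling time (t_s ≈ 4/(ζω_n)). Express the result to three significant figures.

t_s ≈ 7.79 s

From the overshoot, ζ = −ln(OS)/√(π²+ln²(OS)) = 0.329.
From t_p = π/ω_d, ω_d = π/2.13 = 1.47 rad/s, so ω_n = ω_d/√(1−ζ²) = 1.56 rad/s.
t_s ≈ 4/(ζω_n) = 4/(0.329·1.56) = 7.79 s.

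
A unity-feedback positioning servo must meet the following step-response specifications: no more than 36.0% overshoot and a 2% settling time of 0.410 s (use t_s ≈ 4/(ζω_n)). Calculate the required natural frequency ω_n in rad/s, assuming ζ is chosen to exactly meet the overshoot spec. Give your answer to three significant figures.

ω_n ≈ 31.5 rad/s

From %OS = 100·exp(−πζ/√(1−ζ²)), invert to get ζ = −ln(OS)/√(π² + ln²(OS)) with OS = 0.360.
−ln 0.360 = 1.022, so ζ = 1.022/√(π² + 1.044) = 0.309.
Then ω_n = 4/(ζ t_s) = 4/(0.309 × 0.410) = 31.5 rad/s.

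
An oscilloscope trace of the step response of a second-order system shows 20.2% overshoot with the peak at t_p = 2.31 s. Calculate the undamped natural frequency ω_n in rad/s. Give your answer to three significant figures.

ζ from %OS: ζ = |ln 0.202|/√(π²+ln²0.202) = 0.454.
t_p = π/ω_d ⇒ ω_d = 1.36 rad/s; then ω_n = ω_d/√(1−ζ²) = 1.53 rad/s.

ω_n ≈ 1.53 rad/s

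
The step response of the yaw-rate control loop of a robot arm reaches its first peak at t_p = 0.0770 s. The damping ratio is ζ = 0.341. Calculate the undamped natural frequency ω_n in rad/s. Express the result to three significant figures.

ω_n ≈ 43.4 rad/s

Peak time t_p = π/ω_d, so ω_d = π/t_p = π/0.0770 = 40.8 rad/s.
ω_n = ω_d/√(1−ζ²) = 40.8/√0.884 = 43.4 rad/s.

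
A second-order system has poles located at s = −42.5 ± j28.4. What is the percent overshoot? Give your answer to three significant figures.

|pole| = ω_n = √(42.5² + 28.4²) = 51.1 rad/s; ζ = cos θ = σ/ω_n = 0.831.
%OS = 100 e^{−πζ/√(1−ζ²)} with ζ = 0.831 gives 0.908%.

%OS ≈ 0.908%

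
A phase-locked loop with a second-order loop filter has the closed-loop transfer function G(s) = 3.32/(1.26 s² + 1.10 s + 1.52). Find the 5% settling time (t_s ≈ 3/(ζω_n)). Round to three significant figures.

Dividing through by 1.26: denominator becomes s² + 0.8730 s + 1.206.
So ω_n = √1.206 = 1.10 rad/s and ζ = 0.8730/(2·1.10) = 0.397.
t_s ≈ 3/(ζω_n) = 6.87 s.

t_s ≈ 6.87 s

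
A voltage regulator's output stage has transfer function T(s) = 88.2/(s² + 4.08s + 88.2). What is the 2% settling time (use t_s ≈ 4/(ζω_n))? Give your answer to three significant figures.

t_s ≈ 1.96 s

Comparing the denominator to s² + 2ζω_n s + ω_n²: ω_n = √88.2 = 9.39 rad/s, and 2ζω_n = 4.08 so ζ = 4.08/(2·9.39) = 0.217.
t_s ≈ 4/(ζω_n) = 4/(0.217·9.39) = 1.96 s.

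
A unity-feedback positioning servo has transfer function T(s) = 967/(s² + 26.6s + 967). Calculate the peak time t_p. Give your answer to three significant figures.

t_p ≈ 0.112 s

Matching coefficients with s² + 2ζω_n s + ω_n² gives ω_n² = 967 ⇒ ω_n = 31.1 rad/s, and ζ = 26.6/(2ω_n) = 0.428.
ω_d = 31.1·√(1 − 0.428²) = 28.1 rad/s. Then t_p = π/ω_d = 0.112 s.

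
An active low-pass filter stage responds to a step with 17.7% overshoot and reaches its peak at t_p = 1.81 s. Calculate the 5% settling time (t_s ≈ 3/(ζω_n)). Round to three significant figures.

t_s ≈ 3.14 s

From the overshoot, ζ = −ln(OS)/√(π²+ln²(OS)) = 0.483.
From t_p = π/ω_d, ω_d = π/1.81 = 1.74 rad/s, so ω_n = ω_d/√(1−ζ²) = 1.98 rad/s.
t_s ≈ 3/(ζω_n) = 3/(0.483·1.98) = 3.14 s.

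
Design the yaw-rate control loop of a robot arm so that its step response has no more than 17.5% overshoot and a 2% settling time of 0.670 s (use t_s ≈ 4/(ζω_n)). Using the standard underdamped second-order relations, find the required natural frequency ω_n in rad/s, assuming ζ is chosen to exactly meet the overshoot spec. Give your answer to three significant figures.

ω_n ≈ 12.3 rad/s

From %OS = 100·exp(−πζ/√(1−ζ²)), invert to get ζ = −ln(OS)/√(π² + ln²(OS)) with OS = 0.175.
−ln 0.175 = 1.743, so ζ = 1.743/√(π² + 3.038) = 0.485.
Then ω_n = 4/(ζ t_s) = 4/(0.485 × 0.670) = 12.3 rad/s.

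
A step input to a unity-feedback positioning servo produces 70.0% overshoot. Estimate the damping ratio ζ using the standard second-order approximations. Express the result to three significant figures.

ζ ≈ 0.113

ζ = −ln(OS)/√(π² + (ln OS)²). With OS = 0.700, ln OS = −0.3567 and ζ = 0.3567/3.162 = 0.113.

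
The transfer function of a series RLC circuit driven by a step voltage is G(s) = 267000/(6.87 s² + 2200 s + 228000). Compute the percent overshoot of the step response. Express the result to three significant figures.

Dividing through by 6.87: denominator becomes s² + 320.2 s + 33190.
So ω_n = √33190 = 182 rad/s and ζ = 320.2/(2·182) = 0.879.
Overshoot: exp(−π·0.879/√(1−0.879²)) = 0.00306, i.e. 0.306%.

%OS ≈ 0.306%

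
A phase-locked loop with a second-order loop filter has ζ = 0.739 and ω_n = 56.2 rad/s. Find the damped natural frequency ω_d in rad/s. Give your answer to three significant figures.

ω_d = ω_n√(1−ζ²) = 56.2·√0.454 = 37.9 rad/s.

ω_d ≈ 37.9 rad/s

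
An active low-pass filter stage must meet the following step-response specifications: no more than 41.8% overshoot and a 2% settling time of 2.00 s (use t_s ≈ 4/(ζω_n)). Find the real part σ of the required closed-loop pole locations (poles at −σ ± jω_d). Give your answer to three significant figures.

The settling-time spec alone fixes σ = ζω_n = 4/t_s = 4/2.00 = 2.00.
(Overshoot then fixes ζ = 0.268 and hence ω_d = σ·√(1−ζ²)/ζ = 7.20 rad/s.)

σ ≈ 2.00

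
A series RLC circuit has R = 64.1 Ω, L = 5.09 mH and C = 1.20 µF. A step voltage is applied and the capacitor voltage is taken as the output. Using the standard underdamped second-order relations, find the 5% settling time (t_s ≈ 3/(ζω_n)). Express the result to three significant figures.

t_s ≈ 0.000476 s

For a series RLC circuit (capacitor voltage as output), ω_n = 1/√(LC) = 1/√(5.09 mH · 1.20 µF) = 12800 rad/s.
ζ = (R/2)·√(C/L) = (64.1/2)·√(1.20 µF/5.09 mH) = 0.492.
t_s ≈ 3/(ζω_n) = 0.000476 s.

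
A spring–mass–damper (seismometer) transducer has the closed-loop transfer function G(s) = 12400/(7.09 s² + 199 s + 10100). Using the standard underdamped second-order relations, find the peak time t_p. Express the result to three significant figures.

Dividing through by 7.09: denominator becomes s² + 28.07 s + 1425.
So ω_n = √1425 = 37.7 rad/s and ζ = 28.07/(2·37.7) = 0.372.
ω_d = 37.7·√(1 − 0.372²) = 35.0 rad/s. t_p = π/ω_d = 0.0897 s.

t_p ≈ 0.0897 s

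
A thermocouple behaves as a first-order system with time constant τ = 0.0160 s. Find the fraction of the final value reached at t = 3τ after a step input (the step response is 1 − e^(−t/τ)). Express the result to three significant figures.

y/y_∞ ≈ 0.950

y(t)/y_∞ = 1 − e^(−t/τ) = 1 − e^(−3) = 1 − e^(−3.00) = 0.950.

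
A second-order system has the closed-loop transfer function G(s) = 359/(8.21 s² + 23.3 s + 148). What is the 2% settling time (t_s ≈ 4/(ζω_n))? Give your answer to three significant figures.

t_s ≈ 2.82 s

Dividing through by 8.21: denominator becomes s² + 2.838 s + 18.03.
So ω_n = √18.03 = 4.25 rad/s and ζ = 2.838/(2·4.25) = 0.334.
t_s ≈ 4/(ζω_n) = 2.82 s.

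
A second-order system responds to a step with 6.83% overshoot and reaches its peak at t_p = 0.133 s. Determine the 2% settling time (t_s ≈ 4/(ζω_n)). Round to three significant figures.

t_s ≈ 0.198 s

The overshoot fixes ζ = −ln(OS)/√(π²+ln²(OS)) = 0.650.
t_p = π/ω_d ⇒ ω_d = 23.6 rad/s; then ω_n = ω_d/√(1−ζ²) = 31.1 rad/s.
t_s ≈ 4/(ζω_n) = 4/(0.650·31.1) = 0.198 s.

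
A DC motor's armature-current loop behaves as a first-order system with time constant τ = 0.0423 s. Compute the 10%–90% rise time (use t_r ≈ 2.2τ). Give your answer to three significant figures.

t_r ≈ 0.0931 s

t_r ≈ 2.2τ = 0.0931 s.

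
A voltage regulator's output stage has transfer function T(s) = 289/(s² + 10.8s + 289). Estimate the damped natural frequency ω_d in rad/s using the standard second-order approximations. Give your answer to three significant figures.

Matching coefficients with s² + 2ζω_n s + ω_n² gives ω_n² = 289 ⇒ ω_n = 17.0 rad/s, and ζ = 10.8/(2ω_n) = 0.318.
The damped frequency ω_d = ω_n√(1−ζ²) = 16.1 rad/s.

ω_d ≈ 16.1 rad/s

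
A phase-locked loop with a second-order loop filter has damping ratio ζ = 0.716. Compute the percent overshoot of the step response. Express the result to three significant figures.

%OS ≈ 3.99%

For an underdamped second-order system, %OS = 100·exp(−πζ/√(1−ζ²)).
πζ/√(1−ζ²) = π·0.716/√(1−0.513) = 3.222, so %OS = 100·e^(−3.222) = 3.99%.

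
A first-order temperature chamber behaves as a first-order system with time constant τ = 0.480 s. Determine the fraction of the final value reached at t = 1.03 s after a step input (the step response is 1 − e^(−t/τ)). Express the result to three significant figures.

y(t)/y_∞ = 1 − e^(−t/τ) = 1 − e^(−1.03/0.480) = 1 − e^(−2.15) = 0.883.

y/y_∞ ≈ 0.883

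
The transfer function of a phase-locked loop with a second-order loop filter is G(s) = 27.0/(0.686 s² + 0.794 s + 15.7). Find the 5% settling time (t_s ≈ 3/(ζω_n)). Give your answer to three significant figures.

Dividing through by 0.686: denominator becomes s² + 1.157 s + 22.89.
So ω_n = √22.89 = 4.78 rad/s and ζ = 1.157/(2·4.78) = 0.121.
t_s ≈ 3/(ζω_n) = 5.18 s.

t_s ≈ 5.18 s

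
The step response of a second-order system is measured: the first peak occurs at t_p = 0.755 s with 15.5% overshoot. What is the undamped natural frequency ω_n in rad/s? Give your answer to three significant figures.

ω_n ≈ 4.84 rad/s

From the overshoot, ζ = −ln(OS)/√(π²+ln²(OS)) = 0.510.
From t_p = π/ω_d, ω_d = π/0.755 = 4.16 rad/s, so ω_n = ω_d/√(1−ζ²) = 4.84 rad/s.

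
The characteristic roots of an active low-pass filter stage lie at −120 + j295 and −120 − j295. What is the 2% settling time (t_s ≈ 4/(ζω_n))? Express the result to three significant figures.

For poles at −σ ± jω_d, ζω_n = σ = 120, so t_s ≈ 4/σ = 0.0333 s.

t_s ≈ 0.0333 s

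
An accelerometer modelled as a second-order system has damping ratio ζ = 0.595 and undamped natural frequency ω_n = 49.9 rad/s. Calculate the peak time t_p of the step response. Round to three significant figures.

t_p ≈ 0.0783 s

The damped frequency is ω_d = ω_n√(1−ζ²) = 49.9·√(1−0.354) = 40.1 rad/s.
Peak time t_p = π/ω_d = π/40.1 = 0.0783 s.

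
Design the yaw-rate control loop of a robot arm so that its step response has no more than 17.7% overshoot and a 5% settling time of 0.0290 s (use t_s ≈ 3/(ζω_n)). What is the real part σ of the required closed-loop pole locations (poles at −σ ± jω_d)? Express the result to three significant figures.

σ ≈ 103

The settling-time spec alone fixes σ = ζω_n = 3/t_s = 3/0.0290 = 103.
(Overshoot then fixes ζ = 0.483 and hence ω_d = σ·√(1−ζ²)/ζ = 188 rad/s.)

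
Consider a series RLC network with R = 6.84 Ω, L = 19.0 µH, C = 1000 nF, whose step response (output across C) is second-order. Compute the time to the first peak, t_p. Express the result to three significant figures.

t_p ≈ 0.0000221 s

For a series RLC circuit (capacitor voltage as output), ω_n = 1/√(LC) = 1/√(19.0 µH · 1000 nF) = 229000 rad/s.
ζ = (R/2)·√(C/L) = (6.84/2)·√(1000 nF/19.0 µH) = 0.785.
ω_d = ω_n√(1−ζ²) = 142000 rad/s. t_p = π/ω_d = 0.0000221 s.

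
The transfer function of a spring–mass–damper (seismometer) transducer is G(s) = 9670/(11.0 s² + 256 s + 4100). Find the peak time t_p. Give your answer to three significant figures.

t_p ≈ 0.204 s

Dividing through by 11.0: denominator becomes s² + 23.27 s + 372.7.
So ω_n = √372.7 = 19.3 rad/s and ζ = 23.27/(2·19.3) = 0.603.
ω_d = 19.3·√(1 − 0.603²) = 15.4 rad/s. t_p = π/ω_d = 0.204 s.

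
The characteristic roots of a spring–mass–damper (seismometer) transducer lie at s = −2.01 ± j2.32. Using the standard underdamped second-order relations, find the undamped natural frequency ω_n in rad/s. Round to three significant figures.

ω_n ≈ 3.07 rad/s

The poles are at −σ ± jω_d with σ = 2.01 and ω_d = 2.32, so ω_n = √(σ²+ω_d²) = 3.07 rad/s and ζ = σ/ω_n = 0.655.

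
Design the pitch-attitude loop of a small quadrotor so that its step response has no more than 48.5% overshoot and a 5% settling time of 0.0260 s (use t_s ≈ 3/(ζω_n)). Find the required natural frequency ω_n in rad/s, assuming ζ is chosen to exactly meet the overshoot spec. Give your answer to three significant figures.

Inverting the overshoot relation: ζ = |ln 0.485|/√(π² + ln²0.485) = 0.224.
From t_s ≈ 3/(ζω_n): ω_n = 3/(ζ·t_s) = 3/(0.224·0.0260) = 514 rad/s.

ω_n ≈ 514 rad/s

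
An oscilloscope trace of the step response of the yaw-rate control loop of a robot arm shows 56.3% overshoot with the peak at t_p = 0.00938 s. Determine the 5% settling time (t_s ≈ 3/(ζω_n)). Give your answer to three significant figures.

ζ from %OS: ζ = |ln 0.563|/√(π²+ln²0.563) = 0.180.
From t_p = π/ω_d, ω_d = π/0.00938 = 335 rad/s, so ω_n = ω_d/√(1−ζ²) = 340 rad/s.
t_s ≈ 3/(ζω_n) = 3/(0.180·340) = 0.0490 s.

t_s ≈ 0.0490 s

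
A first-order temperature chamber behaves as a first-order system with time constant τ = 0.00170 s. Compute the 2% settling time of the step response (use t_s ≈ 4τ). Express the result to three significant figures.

t_s ≈ 0.00680 s

t_s ≈ 4τ = 0.00680 s.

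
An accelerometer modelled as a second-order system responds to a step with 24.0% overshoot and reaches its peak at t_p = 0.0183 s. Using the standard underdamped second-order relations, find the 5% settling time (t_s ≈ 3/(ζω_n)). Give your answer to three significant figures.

t_s ≈ 0.0385 s

ζ from %OS: ζ = |ln 0.240|/√(π²+ln²0.240) = 0.414.
From t_p = π/ω_d, ω_d = π/0.0183 = 172 rad/s, so ω_n = ω_d/√(1−ζ²) = 189 rad/s.
t_s ≈ 3/(ζω_n) = 3/(0.414·189) = 0.0385 s.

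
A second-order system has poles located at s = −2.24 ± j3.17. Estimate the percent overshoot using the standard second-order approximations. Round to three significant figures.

%OS ≈ 10.9%

|pole| = ω_n = √(2.24² + 3.17²) = 3.88 rad/s; ζ = cos θ = σ/ω_n = 0.577.
Overshoot: exp(−π·0.577/√(1−0.577²)) = 0.109, i.e. 10.9%.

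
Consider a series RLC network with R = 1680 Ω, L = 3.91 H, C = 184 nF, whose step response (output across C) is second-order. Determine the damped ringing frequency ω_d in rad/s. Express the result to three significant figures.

ω_d ≈ 1160 rad/s

For a series RLC circuit (capacitor voltage as output), ω_n = 1/√(LC) = 1/√(3.91 H · 184 nF) = 1180 rad/s.
ζ = (R/2)·√(C/L) = (1680/2)·√(184 nF/3.91 H) = 0.182.
ω_d = 1180·√(1 − 0.182²) = 1160 rad/s.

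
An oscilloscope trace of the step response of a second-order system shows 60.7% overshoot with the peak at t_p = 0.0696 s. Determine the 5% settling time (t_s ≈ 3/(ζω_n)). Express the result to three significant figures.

t_s ≈ 0.418 s

The overshoot fixes ζ = −ln(OS)/√(π²+ln²(OS)) = 0.157.
From t_p = π/ω_d, ω_d = π/0.0696 = 45.1 rad/s, so ω_n = ω_d/√(1−ζ²) = 45.7 rad/s.
t_s ≈ 3/(ζω_n) = 3/(0.157·45.7) = 0.418 s.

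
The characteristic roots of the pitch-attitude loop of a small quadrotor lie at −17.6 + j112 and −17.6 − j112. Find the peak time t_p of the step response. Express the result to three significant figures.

t_p ≈ 0.0280 s

t_p = π/ω_d with ω_d = 112 (the imaginary part), so t_p = 0.0280 s.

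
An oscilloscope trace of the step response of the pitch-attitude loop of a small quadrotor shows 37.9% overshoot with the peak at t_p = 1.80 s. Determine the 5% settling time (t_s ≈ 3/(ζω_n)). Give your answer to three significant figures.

t_s ≈ 5.57 s

The overshoot fixes ζ = −ln(OS)/√(π²+ln²(OS)) = 0.295.
t_p = π/ω_d ⇒ ω_d = 1.75 rad/s; then ω_n = ω_d/√(1−ζ²) = 1.83 rad/s.
t_s ≈ 3/(ζω_n) = 3/(0.295·1.83) = 5.57 s.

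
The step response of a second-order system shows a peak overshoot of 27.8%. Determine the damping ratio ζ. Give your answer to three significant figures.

ζ ≈ 0.377

ζ = −ln(OS)/√(π² + (ln OS)²). With OS = 0.278, ln OS = −1.280 and ζ = 1.280/3.392 = 0.377.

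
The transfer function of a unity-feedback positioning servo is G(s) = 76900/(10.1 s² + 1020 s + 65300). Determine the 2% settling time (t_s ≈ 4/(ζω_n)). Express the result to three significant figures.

Dividing through by 10.1: denominator becomes s² + 101.0 s + 6465.
So ω_n = √6465 = 80.4 rad/s and ζ = 101.0/(2·80.4) = 0.628.
t_s ≈ 4/(ζω_n) = 0.0792 s.

t_s ≈ 0.0792 s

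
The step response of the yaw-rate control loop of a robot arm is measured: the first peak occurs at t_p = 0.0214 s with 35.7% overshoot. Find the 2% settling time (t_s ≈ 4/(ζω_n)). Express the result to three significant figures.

t_s ≈ 0.0831 s

From the overshoot, ζ = −ln(OS)/√(π²+ln²(OS)) = 0.312.
t_p = π/ω_d ⇒ ω_d = 147 rad/s; then ω_n = ω_d/√(1−ζ²) = 154 rad/s.
t_s ≈ 4/(ζω_n) = 4/(0.312·154) = 0.0831 s.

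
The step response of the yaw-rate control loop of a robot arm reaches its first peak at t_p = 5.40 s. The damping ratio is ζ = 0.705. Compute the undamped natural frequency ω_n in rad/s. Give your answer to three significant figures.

ω_n ≈ 0.820 rad/s

Peak time t_p = π/ω_d, so ω_d = π/t_p = π/5.40 = 0.582 rad/s.
ω_n = ω_d/√(1−ζ²) = 0.582/√0.503 = 0.820 rad/s.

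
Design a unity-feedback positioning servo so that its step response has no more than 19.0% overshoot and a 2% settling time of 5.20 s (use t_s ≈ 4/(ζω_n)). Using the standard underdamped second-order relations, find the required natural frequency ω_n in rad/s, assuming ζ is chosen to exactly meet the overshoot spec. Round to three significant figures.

ω_n ≈ 1.65 rad/s

Inverting the overshoot relation: ζ = |ln 0.190|/√(π² + ln²0.190) = 0.467.
From t_s ≈ 4/(ζω_n): ω_n = 4/(ζ·t_s) = 4/(0.467·5.20) = 1.65 rad/s.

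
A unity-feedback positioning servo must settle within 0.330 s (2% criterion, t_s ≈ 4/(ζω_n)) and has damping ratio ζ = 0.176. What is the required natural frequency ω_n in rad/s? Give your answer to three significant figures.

ω_n ≈ 68.9 rad/s

Rearranging t_s ≈ 4/(ζω_n) gives ω_n = 4/(ζ·t_s) = 4/(0.176 × 0.330) = 68.9 rad/s.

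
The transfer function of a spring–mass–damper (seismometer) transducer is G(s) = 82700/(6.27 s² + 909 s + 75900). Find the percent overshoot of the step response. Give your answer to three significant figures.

%OS ≈ 6.38%

Dividing through by 6.27: denominator becomes s² + 145.0 s + 12110.
So ω_n = √12110 = 110 rad/s and ζ = 145.0/(2·110) = 0.659.
Overshoot: exp(−π·0.659/√(1−0.659²)) = 0.0638, i.e. 6.38%.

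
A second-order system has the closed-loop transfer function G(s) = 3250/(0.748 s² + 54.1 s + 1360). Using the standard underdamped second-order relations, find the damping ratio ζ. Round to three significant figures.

Dividing through by 0.748: denominator becomes s² + 72.33 s + 1818.
So ω_n = √1818 = 42.6 rad/s and ζ = 72.33/(2·42.6) = 0.848.

ζ ≈ 0.848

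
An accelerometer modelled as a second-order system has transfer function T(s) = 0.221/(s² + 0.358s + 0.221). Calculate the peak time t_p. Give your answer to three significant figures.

ω_n = √0.221 = 0.470 rad/s; ζ = 0.358/(2·0.470) = 0.381.
ω_d = ω_n√(1−ζ²) = 0.435 rad/s. Then t_p = π/ω_d = 7.23 s.

t_p ≈ 7.23 s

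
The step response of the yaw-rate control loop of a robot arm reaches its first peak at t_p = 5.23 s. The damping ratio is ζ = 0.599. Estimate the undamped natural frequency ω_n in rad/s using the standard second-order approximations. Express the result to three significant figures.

Peak time t_p = π/ω_d, so ω_d = π/t_p = π/5.23 = 0.601 rad/s.
ω_n = ω_d/√(1−ζ²) = 0.601/√0.641 = 0.750 rad/s.

ω_n ≈ 0.750 rad/s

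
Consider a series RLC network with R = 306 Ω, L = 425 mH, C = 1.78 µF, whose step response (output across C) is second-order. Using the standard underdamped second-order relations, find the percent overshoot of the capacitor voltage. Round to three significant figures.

%OS ≈ 35.5%

For a series RLC circuit (capacitor voltage as output), ω_n = 1/√(LC) = 1/√(425 mH · 1.78 µF) = 1150 rad/s.
ζ = (R/2)·√(C/L) = (306/2)·√(1.78 µF/425 mH) = 0.313.
Overshoot: exp(−π·0.313/√(1−0.313²)) = 0.355, i.e. 35.5%.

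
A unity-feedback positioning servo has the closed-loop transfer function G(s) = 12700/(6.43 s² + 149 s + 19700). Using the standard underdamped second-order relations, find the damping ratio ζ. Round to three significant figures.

Dividing through by 6.43: denominator becomes s² + 23.17 s + 3064.
So ω_n = √3064 = 55.4 rad/s and ζ = 23.17/(2·55.4) = 0.209.

ζ ≈ 0.209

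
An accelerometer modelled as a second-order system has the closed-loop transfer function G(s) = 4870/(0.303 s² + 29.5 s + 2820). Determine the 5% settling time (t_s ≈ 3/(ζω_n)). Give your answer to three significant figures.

t_s ≈ 0.0616 s

Dividing through by 0.303: denominator becomes s² + 97.36 s + 9307.
So ω_n = √9307 = 96.5 rad/s and ζ = 97.36/(2·96.5) = 0.505.
t_s ≈ 3/(ζω_n) = 0.0616 s.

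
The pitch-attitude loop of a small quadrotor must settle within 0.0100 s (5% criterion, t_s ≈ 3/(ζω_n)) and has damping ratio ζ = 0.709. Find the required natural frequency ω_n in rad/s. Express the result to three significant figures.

Rearranging t_s ≈ 3/(ζω_n) gives ω_n = 3/(ζ·t_s) = 3/(0.709 × 0.0100) = 423 rad/s.

ω_n ≈ 423 rad/s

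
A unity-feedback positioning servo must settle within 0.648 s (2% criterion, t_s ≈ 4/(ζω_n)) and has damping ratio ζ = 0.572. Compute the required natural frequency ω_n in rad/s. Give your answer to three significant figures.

Rearranging t_s ≈ 4/(ζω_n) gives ω_n = 4/(ζ·t_s) = 4/(0.572 × 0.648) = 10.8 rad/s.

ω_n ≈ 10.8 rad/s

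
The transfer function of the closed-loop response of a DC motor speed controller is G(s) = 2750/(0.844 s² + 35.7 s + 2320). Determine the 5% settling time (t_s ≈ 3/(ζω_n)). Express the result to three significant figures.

t_s ≈ 0.142 s

Dividing through by 0.844: denominator becomes s² + 42.30 s + 2749.
So ω_n = √2749 = 52.4 rad/s and ζ = 42.30/(2·52.4) = 0.403.
t_s ≈ 3/(ζω_n) = 0.142 s.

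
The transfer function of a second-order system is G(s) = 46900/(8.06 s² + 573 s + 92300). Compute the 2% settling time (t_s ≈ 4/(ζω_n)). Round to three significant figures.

Dividing through by 8.06: denominator becomes s² + 71.09 s + 11450.
So ω_n = √11450 = 107 rad/s and ζ = 71.09/(2·107) = 0.332.
t_s ≈ 4/(ζω_n) = 0.113 s.

t_s ≈ 0.113 s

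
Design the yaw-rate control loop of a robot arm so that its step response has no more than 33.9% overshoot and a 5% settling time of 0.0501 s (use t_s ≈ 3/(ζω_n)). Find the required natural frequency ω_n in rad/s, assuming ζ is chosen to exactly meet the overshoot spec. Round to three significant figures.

Inverting the overshoot relation: ζ = |ln 0.339|/√(π² + ln²0.339) = 0.326.
Then ω_n = 3/(ζ t_s) = 3/(0.326 × 0.0501) = 184 rad/s.

ω_n ≈ 184 rad/s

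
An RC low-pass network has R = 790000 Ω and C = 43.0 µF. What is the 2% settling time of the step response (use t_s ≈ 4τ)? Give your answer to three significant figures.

τ = RC = 790000 × 43.0 µF = 34.0 s.
t_s ≈ 4τ = 136 s.

t_s ≈ 136 s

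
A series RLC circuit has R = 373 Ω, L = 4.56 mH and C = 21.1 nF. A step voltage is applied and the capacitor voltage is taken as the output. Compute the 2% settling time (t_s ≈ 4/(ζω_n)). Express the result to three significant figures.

t_s ≈ 0.0000978 s

For a series RLC circuit (capacitor voltage as output), ω_n = 1/√(LC) = 1/√(4.56 mH · 21.1 nF) = 102000 rad/s.
ζ = (R/2)·√(C/L) = (373/2)·√(21.1 nF/4.56 mH) = 0.401.
t_s ≈ 4/(ζω_n) = 0.0000978 s.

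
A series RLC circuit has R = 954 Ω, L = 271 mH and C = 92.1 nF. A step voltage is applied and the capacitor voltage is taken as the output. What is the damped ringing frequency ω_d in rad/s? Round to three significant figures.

ω_d ≈ 6080 rad/s

For a series RLC circuit (capacitor voltage as output), ω_n = 1/√(LC) = 1/√(271 mH · 92.1 nF) = 6330 rad/s.
ζ = (R/2)·√(C/L) = (954/2)·√(92.1 nF/271 mH) = 0.278.
The damped frequency ω_d = ω_n√(1−ζ²) = 6080 rad/s.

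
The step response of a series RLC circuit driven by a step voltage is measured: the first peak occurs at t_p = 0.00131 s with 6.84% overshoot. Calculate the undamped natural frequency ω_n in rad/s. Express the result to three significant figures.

The overshoot fixes ζ = −ln(OS)/√(π²+ln²(OS)) = 0.649.
t_p = π/ω_d ⇒ ω_d = 2400 rad/s; then ω_n = ω_d/√(1−ζ²) = 3150 rad/s.

ω_n ≈ 3150 rad/s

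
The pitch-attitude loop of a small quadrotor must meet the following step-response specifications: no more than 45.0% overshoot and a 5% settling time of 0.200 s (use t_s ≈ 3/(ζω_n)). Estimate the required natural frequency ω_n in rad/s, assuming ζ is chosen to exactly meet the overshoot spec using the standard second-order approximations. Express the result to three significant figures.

ω_n ≈ 60.9 rad/s

From %OS = 100·exp(−πζ/√(1−ζ²)), invert to get ζ = −ln(OS)/√(π² + ln²(OS)) with OS = 0.450.
−ln 0.450 = 0.7985, so ζ = 0.7985/√(π² + 0.6376) = 0.246.
Then ω_n = 3/(ζ t_s) = 3/(0.246 × 0.200) = 60.9 rad/s.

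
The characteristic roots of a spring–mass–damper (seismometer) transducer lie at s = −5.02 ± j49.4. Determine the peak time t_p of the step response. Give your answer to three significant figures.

t_p ≈ 0.0636 s

t_p = π/ω_d with ω_d = 49.4 (the imaginary part), so t_p = 0.0636 s.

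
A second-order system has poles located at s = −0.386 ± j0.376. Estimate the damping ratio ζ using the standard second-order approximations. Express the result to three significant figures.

ζ ≈ 0.716

With σ = 0.386, ω_d = 0.376: ω_n = √(σ²+ω_d²) = 0.539 rad/s, ζ = σ/ω_n = 0.716.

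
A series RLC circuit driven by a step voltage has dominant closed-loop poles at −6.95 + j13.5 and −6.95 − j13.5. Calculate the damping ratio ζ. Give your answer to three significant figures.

ζ ≈ 0.458

The poles are at −σ ± jω_d with σ = 6.95 and ω_d = 13.5, so ω_n = √(σ²+ω_d²) = 15.2 rad/s and ζ = σ/ω_n = 0.458.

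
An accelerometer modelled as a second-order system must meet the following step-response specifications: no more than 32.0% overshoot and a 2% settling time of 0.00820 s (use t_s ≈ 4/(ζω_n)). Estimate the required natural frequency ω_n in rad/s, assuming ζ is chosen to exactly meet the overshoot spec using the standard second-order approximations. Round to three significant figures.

ω_n ≈ 1430 rad/s

From %OS = 100·exp(−πζ/√(1−ζ²)), invert to get ζ = −ln(OS)/√(π² + ln²(OS)) with OS = 0.320.
−ln 0.320 = 1.139, so ζ = 1.139/√(π² + 1.298) = 0.341.
From t_s ≈ 4/(ζω_n): ω_n = 4/(ζ·t_s) = 4/(0.341·0.00820) = 1430 rad/s.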